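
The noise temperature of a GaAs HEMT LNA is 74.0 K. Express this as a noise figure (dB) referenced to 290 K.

0.987 dB

F = 1 + T_e/T₀ = 1 + 74.0/290 = 1.25517
NF = 10 log₁₀(1.25517) = 0.987 dB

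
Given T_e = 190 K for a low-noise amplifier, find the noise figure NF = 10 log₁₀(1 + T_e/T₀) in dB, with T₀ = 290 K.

2.19 dB

F = 1 + T_e/T₀ = 1 + 190/290 = 1.65517
NF = 10 log₁₀(1.65517) = 2.19 dB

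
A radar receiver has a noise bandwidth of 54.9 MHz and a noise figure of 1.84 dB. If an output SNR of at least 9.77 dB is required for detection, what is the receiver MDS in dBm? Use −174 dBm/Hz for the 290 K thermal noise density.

Sensitivity = −174 + 10 log₁₀(B) + NF + SNR_min
= −174 + 77.4 + 1.84 + 9.77
= −84.99 dBm → −85.0 dBm

−85.0 dBm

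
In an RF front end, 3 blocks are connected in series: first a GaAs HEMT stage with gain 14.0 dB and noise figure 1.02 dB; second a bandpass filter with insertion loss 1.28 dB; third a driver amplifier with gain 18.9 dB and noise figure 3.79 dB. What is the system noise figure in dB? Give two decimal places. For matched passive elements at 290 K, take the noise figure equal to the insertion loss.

1.31 dB

Convert to linear (a loss of L dB is a gain of −L dB): F_i = 10^(NF_i/10), G_i = 10^(G_i,dB/10)
  Stage 1: F_1 = 10^(1.02/10) = 1.265, G_1 = 10^(14.0/10) = 25.12
  Stage 2: F_2 = 10^(1.28/10) = 1.343, G_2 = 10^(−1.28/10) = 0.7447
  Stage 3: F_3 = 10^(3.79/10) = 2.393, G_3 = 10^(18.9/10) = 77.62
Friis cascade:
  F = 1.265 + (1.343 − 1)/25.12 + (2.393 − 1)/18.71 = 1.353
NF = 10 log₁₀(1.353) = 1.31 dB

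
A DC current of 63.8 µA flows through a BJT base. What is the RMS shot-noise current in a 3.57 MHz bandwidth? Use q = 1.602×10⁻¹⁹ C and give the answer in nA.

8.54 nA

I_n = √(2qI·B)
2qI·B = 2 × 1.602×10⁻¹⁹ × 6.38×10⁻⁵ × 3.57×10⁶ = 7.30×10⁻¹⁷ A²
I_n = √(7.30×10⁻¹⁷) = 8.54×10⁻⁹ A = 8.54 nA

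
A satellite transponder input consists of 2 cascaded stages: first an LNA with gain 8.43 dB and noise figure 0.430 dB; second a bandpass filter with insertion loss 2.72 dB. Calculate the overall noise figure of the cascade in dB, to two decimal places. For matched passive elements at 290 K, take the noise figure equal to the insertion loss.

0.90 dB

Convert to linear (a loss of L dB is a gain of −L dB): F_i = 10^(NF_i/10), G_i = 10^(G_i,dB/10)
  Stage 1: F_1 = 10^(0.430/10) = 1.104, G_1 = 10^(8.43/10) = 6.966
  Stage 2: F_2 = 10^(2.72/10) = 1.871, G_2 = 10^(−2.72/10) = 0.5346
Friis cascade:
  F = 1.104 + (1.871 − 1)/6.966 = 1.229
NF = 10 log₁₀(1.229) = 0.90 dB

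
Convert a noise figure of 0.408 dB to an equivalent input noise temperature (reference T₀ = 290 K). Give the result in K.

F = 10^(0.408/10) = 1.0985
T_e = (F − 1)·T₀ = (1.0985 − 1) × 290 = 28.6 K

28.6 K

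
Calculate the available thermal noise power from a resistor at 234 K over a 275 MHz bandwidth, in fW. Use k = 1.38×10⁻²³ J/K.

888 fW

P_n = kTB = 1.38×10⁻²³ × 234 × 2.75×10⁸ = 8.88×10⁻¹³ W = 888 fW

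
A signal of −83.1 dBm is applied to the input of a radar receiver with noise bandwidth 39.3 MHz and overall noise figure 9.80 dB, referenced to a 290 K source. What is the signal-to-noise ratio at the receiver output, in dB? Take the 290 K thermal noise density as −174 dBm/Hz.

Noise floor: N = −174 + 10 log₁₀(B) + NF
10 log₁₀(3.93×10⁷) = 75.94 dB
N = −174 + 75.94 + 9.80 = −88.26 dBm
SNR = P_sig − N = −83.1 − (−88.26) = 5.16 dB → 5.2 dB

5.2 dB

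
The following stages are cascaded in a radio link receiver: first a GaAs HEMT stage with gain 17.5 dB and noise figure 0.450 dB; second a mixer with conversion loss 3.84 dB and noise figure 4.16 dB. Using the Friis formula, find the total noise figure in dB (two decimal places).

0.56 dB

Convert to linear (a loss of L dB is a gain of −L dB): F_i = 10^(NF_i/10), G_i = 10^(G_i,dB/10)
  Stage 1: F_1 = 10^(0.450/10) = 1.109, G_1 = 10^(17.5/10) = 56.23
  Stage 2: F_2 = 10^(4.16/10) = 2.606, G_2 = 10^(−3.84/10) = 0.4130
Friis cascade:
  F = 1.109 + (2.606 − 1)/56.23 = 1.138
NF = 10 log₁₀(1.138) = 0.56 dB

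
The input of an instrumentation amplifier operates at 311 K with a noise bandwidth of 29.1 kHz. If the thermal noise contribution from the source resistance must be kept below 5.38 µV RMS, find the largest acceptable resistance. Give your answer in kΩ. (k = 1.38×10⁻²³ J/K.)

57.9 kΩ

Johnson–Nyquist: V_n = √(4kTRB) ⇒ R = V_n² / (4kTB)
4kTB = 4 × 1.38×10⁻²³ × 311 × 2.91×10⁴ = 5.00×10⁻¹⁶
R = (5.38×10⁻⁶)² / 5.00×10⁻¹⁶ = 5.79×10⁴ Ω = 57.9 kΩ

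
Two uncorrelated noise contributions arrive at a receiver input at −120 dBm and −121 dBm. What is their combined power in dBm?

Convert to linear, add, convert back:
P₁ = 1.00×10⁻¹⁵ W, P₂ = 7.94×10⁻¹⁶ W
P_tot = 1.79×10⁻¹⁵ W → 10 log₁₀(P_tot / 10⁻³) = −117.5 dBm

−117.5 dBm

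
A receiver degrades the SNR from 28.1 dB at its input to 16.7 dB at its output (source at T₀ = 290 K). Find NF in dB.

NF (dB) = SNR_in(dB) − SNR_out(dB) when the source is at T₀
NF = 28.1 − 16.7 = 11.4 dB

11.4 dB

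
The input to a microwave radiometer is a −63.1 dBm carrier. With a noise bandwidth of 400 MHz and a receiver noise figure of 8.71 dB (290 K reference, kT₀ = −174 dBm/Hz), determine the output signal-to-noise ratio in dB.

Noise floor: N = −174 + 10 log₁₀(B) + NF
10 log₁₀(4.00×10⁸) = 86.02 dB
N = −174 + 86.02 + 8.71 = −79.27 dBm
SNR = P_sig − N = −63.1 − (−79.27) = 16.17 dB → 16.2 dB

16.2 dB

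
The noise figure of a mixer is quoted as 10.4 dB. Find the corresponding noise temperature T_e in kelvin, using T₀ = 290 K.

F = 10^(10.4/10) = 10.9648
T_e = (F − 1)·T₀ = (10.9648 − 1) × 290 = 2890 K

2890 K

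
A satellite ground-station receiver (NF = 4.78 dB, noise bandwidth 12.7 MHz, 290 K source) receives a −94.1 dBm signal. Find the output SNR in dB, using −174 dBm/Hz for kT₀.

4.1 dB

Noise floor: N = −174 + 10 log₁₀(B) + NF
10 log₁₀(1.27×10⁷) = 71.04 dB
N = −174 + 71.04 + 4.78 = −98.18 dBm
SNR = P_sig − N = −94.1 − (−98.18) = 4.08 dB → 4.1 dB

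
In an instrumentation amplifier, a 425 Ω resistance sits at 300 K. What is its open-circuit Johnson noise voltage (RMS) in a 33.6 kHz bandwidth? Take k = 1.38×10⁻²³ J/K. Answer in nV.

486 nV

V_n = √(4kTRB)
4kTRB = 4 × 1.38×10⁻²³ × 300 × 4.25×10² × 3.36×10⁴ = 2.36×10⁻¹³ V²
V_n = √(2.36×10⁻¹³) = 4.86×10⁻⁷ V = 486 nV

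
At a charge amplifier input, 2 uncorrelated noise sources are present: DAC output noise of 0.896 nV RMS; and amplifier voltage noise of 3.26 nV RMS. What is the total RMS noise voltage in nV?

Uncorrelated sources add in power (mean-square): V_tot = √(ΣV_i²)
V_tot = √[(8.96×10⁻¹⁰)² + (3.26×10⁻⁹)²] = 3.38×10⁻⁹ V = 3.38 nV

3.38 nV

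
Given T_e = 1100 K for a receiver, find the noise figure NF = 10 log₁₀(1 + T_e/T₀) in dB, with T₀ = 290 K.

F = 1 + T_e/T₀ = 1 + 1100/290 = 4.7931
NF = 10 log₁₀(4.7931) = 6.81 dB

6.81 dB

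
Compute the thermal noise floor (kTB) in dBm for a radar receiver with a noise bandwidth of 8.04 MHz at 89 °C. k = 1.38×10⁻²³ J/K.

−104.0 dBm

T = 89 °C + 273.15 = 362.15 K
P_n = kTB = 1.38×10⁻²³ × 362.15 × 8.04×10⁶ = 4.02×10⁻¹⁴ W
In dBm: 10 log₁₀(4.02×10⁻¹⁴ / 10⁻³) = −104.0 dBm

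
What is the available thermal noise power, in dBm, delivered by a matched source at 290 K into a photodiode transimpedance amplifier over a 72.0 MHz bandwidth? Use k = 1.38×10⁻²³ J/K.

−95.4 dBm

P_n = kTB = 1.38×10⁻²³ × 290 × 7.20×10⁷ = 2.88×10⁻¹³ W
In dBm: 10 log₁₀(2.88×10⁻¹³ / 10⁻³) = −95.4 dBm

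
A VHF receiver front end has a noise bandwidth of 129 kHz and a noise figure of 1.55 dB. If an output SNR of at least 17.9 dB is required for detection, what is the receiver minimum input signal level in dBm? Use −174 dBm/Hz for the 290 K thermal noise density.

−103.4 dBm

Sensitivity = −174 + 10 log₁₀(B) + NF + SNR_min
= −174 + 51.11 + 1.55 + 17.9
= −103.44 dBm → −103.4 dBm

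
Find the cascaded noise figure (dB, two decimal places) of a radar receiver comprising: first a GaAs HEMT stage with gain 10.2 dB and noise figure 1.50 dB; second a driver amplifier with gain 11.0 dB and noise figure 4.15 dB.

1.95 dB

Convert to linear (a loss of L dB is a gain of −L dB): F_i = 10^(NF_i/10), G_i = 10^(G_i,dB/10)
  Stage 1: F_1 = 10^(1.50/10) = 1.413, G_1 = 10^(10.2/10) = 10.47
  Stage 2: F_2 = 10^(4.15/10) = 2.600, G_2 = 10^(11.0/10) = 12.59
Friis cascade:
  F = 1.413 + (2.600 − 1)/10.47 = 1.565
NF = 10 log₁₀(1.565) = 1.95 dB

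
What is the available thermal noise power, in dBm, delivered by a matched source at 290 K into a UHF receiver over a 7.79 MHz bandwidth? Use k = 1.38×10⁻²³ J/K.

P_n = kTB = 1.38×10⁻²³ × 290 × 7.79×10⁶ = 3.12×10⁻¹⁴ W
In dBm: 10 log₁₀(3.12×10⁻¹⁴ / 10⁻³) = −105.1 dBm

−105.1 dBm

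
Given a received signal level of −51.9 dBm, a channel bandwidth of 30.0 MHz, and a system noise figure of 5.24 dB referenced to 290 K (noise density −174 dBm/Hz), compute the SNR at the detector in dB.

42.1 dB

Noise floor: N = −174 + 10 log₁₀(B) + NF
10 log₁₀(3.00×10⁷) = 74.77 dB
N = −174 + 74.77 + 5.24 = −93.99 dBm
SNR = P_sig − N = −51.9 − (−93.99) = 42.09 dB → 42.1 dB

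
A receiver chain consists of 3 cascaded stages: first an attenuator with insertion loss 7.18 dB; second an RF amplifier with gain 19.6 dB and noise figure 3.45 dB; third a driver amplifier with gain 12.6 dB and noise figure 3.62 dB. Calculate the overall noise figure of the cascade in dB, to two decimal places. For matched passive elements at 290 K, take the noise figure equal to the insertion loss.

Convert to linear (a loss of L dB is a gain of −L dB): F_i = 10^(NF_i/10), G_i = 10^(G_i,dB/10)
  Stage 1: F_1 = 10^(7.18/10) = 5.224, G_1 = 10^(−7.18/10) = 0.1914
  Stage 2: F_2 = 10^(3.45/10) = 2.213, G_2 = 10^(19.6/10) = 91.20
  Stage 3: F_3 = 10^(3.62/10) = 2.301, G_3 = 10^(12.6/10) = 18.20
Friis cascade:
  F = 5.224 + (2.213 − 1)/0.1914 + (2.301 − 1)/17.46 = 11.64
NF = 10 log₁₀(11.64) = 10.66 dB

10.66 dB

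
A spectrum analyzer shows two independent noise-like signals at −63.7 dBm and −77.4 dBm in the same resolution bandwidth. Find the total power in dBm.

Convert to linear, add, convert back:
P₁ = 4.27×10⁻¹⁰ W, P₂ = 1.82×10⁻¹¹ W
P_tot = 4.45×10⁻¹⁰ W → 10 log₁₀(P_tot / 10⁻³) = −63.5 dBm

−63.5 dBm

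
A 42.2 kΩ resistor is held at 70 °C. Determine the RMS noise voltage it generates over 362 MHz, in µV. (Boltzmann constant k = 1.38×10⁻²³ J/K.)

538 µV

T = 70 °C + 273.15 = 343.15 K
V_n = √(4kTRB)
4kTRB = 4 × 1.38×10⁻²³ × 343.15 × 4.22×10⁴ × 3.62×10⁸ = 2.89×10⁻⁷ V²
V_n = √(2.89×10⁻⁷) = 5.38×10⁻⁴ V = 538 µV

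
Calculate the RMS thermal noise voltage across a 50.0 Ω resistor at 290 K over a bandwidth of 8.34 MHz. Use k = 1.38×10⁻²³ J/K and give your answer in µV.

2.58 µV

V_n = √(4kTRB)
4kTRB = 4 × 1.38×10⁻²³ × 290 × 5.00×10¹ × 8.34×10⁶ = 6.68×10⁻¹² V²
V_n = √(6.68×10⁻¹²) = 2.58×10⁻⁶ V = 2.58 µV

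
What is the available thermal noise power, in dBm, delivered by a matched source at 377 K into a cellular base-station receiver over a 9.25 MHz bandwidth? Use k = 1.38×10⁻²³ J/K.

−103.2 dBm

P_n = kTB = 1.38×10⁻²³ × 377 × 9.25×10⁶ = 4.81×10⁻¹⁴ W
In dBm: 10 log₁₀(4.81×10⁻¹⁴ / 10⁻³) = −103.2 dBm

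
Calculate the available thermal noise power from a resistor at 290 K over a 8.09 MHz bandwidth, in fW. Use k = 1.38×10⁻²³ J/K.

32.4 fW

P_n = kTB = 1.38×10⁻²³ × 290 × 8.09×10⁶ = 3.24×10⁻¹⁴ W = 32.4 fW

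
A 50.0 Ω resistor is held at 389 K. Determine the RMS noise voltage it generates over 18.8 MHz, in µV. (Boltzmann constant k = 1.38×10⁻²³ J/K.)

V_n = √(4kTRB)
4kTRB = 4 × 1.38×10⁻²³ × 389 × 5.00×10¹ × 1.88×10⁷ = 2.02×10⁻¹¹ V²
V_n = √(2.02×10⁻¹¹) = 4.49×10⁻⁶ V = 4.49 µV

4.49 µV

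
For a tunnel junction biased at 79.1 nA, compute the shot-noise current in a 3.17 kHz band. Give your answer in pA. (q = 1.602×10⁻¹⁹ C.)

8.96 pA

I_n = √(2qI·B)
2qI·B = 2 × 1.602×10⁻¹⁹ × 7.91×10⁻⁸ × 3.17×10³ = 8.03×10⁻²³ A²
I_n = √(8.03×10⁻²³) = 8.96×10⁻¹² A = 8.96 pA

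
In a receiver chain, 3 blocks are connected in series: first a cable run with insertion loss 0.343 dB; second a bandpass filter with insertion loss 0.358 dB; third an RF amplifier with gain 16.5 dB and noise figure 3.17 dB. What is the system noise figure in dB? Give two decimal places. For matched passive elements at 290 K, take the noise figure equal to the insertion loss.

3.87 dB

Convert to linear (a loss of L dB is a gain of −L dB): F_i = 10^(NF_i/10), G_i = 10^(G_i,dB/10)
  Stage 1: F_1 = 10^(0.343/10) = 1.082, G_1 = 10^(−0.343/10) = 0.9241
  Stage 2: F_2 = 10^(0.358/10) = 1.086, G_2 = 10^(−0.358/10) = 0.9209
  Stage 3: F_3 = 10^(3.17/10) = 2.075, G_3 = 10^(16.5/10) = 44.67
Friis cascade:
  F = 1.082 + (1.086 − 1)/0.9241 + (2.075 − 1)/0.8509 = 2.438
NF = 10 log₁₀(2.438) = 3.87 dB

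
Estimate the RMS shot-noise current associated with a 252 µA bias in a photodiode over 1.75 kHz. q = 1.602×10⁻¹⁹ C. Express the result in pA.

I_n = √(2qI·B)
2qI·B = 2 × 1.602×10⁻¹⁹ × 2.52×10⁻⁴ × 1.75×10³ = 1.41×10⁻¹⁹ A²
I_n = √(1.41×10⁻¹⁹) = 3.76×10⁻¹⁰ A = 376 pA

376 pA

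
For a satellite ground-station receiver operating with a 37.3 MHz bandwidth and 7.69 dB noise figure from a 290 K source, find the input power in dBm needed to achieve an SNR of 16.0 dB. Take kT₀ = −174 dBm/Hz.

Sensitivity = −174 + 10 log₁₀(B) + NF + SNR_min
= −174 + 75.72 + 7.69 + 16.0
= −74.59 dBm → −74.6 dBm

−74.6 dBm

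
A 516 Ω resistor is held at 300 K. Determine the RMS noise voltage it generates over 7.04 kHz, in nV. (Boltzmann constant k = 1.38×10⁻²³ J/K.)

245 nV

V_n = √(4kTRB)
4kTRB = 4 × 1.38×10⁻²³ × 300 × 5.16×10² × 7.04×10³ = 6.02×10⁻¹⁴ V²
V_n = √(6.02×10⁻¹⁴) = 2.45×10⁻⁷ V = 245 nV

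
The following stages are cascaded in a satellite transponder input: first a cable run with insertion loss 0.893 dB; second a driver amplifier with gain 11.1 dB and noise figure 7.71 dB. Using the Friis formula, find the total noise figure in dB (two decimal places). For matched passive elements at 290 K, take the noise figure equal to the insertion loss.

Convert to linear (a loss of L dB is a gain of −L dB): F_i = 10^(NF_i/10), G_i = 10^(G_i,dB/10)
  Stage 1: F_1 = 10^(0.893/10) = 1.228, G_1 = 10^(−0.893/10) = 0.8141
  Stage 2: F_2 = 10^(7.71/10) = 5.902, G_2 = 10^(11.1/10) = 12.88
Friis cascade:
  F = 1.228 + (5.902 − 1)/0.8141 = 7.249
NF = 10 log₁₀(7.249) = 8.60 dB

8.60 dB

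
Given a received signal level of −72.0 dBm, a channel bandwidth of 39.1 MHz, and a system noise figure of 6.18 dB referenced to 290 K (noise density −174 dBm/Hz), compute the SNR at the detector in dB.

Noise floor: N = −174 + 10 log₁₀(B) + NF
10 log₁₀(3.91×10⁷) = 75.92 dB
N = −174 + 75.92 + 6.18 = −91.90 dBm
SNR = P_sig − N = −72.0 − (−91.90) = 19.90 dB → 19.9 dB

19.9 dB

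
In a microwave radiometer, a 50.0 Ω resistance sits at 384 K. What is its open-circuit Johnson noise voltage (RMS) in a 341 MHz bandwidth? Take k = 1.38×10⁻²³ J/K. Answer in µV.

19.0 µV

V_n = √(4kTRB)
4kTRB = 4 × 1.38×10⁻²³ × 384 × 5.00×10¹ × 3.41×10⁸ = 3.61×10⁻¹⁰ V²
V_n = √(3.61×10⁻¹⁰) = 1.90×10⁻⁵ V = 19.0 µV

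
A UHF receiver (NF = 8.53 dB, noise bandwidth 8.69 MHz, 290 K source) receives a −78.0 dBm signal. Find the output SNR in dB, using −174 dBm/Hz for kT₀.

Noise floor: N = −174 + 10 log₁₀(B) + NF
10 log₁₀(8.69×10⁶) = 69.39 dB
N = −174 + 69.39 + 8.53 = −96.08 dBm
SNR = P_sig − N = −78.0 − (−96.08) = 18.08 dB → 18.1 dB

18.1 dB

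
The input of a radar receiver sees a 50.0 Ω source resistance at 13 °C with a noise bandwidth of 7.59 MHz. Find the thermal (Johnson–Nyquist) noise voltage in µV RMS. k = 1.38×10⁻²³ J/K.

2.45 µV

T = 13 °C + 273.15 = 286.15 K
V_n = √(4kTRB)
4kTRB = 4 × 1.38×10⁻²³ × 286.15 × 5.00×10¹ × 7.59×10⁶ = 5.99×10⁻¹² V²
V_n = √(5.99×10⁻¹²) = 2.45×10⁻⁶ V = 2.45 µV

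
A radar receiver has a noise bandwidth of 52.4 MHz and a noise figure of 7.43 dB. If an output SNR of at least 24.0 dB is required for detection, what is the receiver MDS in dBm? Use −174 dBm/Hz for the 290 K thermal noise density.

Sensitivity = −174 + 10 log₁₀(B) + NF + SNR_min
= −174 + 77.19 + 7.43 + 24.0
= −65.38 dBm → −65.4 dBm

−65.4 dBm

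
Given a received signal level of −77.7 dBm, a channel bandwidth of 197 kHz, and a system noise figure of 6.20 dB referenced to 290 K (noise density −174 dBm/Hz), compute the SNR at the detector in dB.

37.2 dB

Noise floor: N = −174 + 10 log₁₀(B) + NF
10 log₁₀(1.97×10⁵) = 52.94 dB
N = −174 + 52.94 + 6.20 = −114.86 dBm
SNR = P_sig − N = −77.7 − (−114.86) = 37.16 dB → 37.2 dB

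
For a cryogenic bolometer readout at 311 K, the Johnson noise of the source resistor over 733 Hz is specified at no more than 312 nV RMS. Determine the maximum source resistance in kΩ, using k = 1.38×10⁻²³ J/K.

Johnson–Nyquist: V_n = √(4kTRB) ⇒ R = V_n² / (4kTB)
4kTB = 4 × 1.38×10⁻²³ × 311 × 7.33×10² = 1.26×10⁻¹⁷
R = (3.12×10⁻⁷)² / 1.26×10⁻¹⁷ = 7.74×10³ Ω = 7.74 kΩ

7.74 kΩ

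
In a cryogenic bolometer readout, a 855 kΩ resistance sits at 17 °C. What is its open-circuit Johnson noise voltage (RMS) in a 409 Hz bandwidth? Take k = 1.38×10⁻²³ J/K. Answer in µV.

T = 17 °C + 273.15 = 290.15 K
V_n = √(4kTRB)
4kTRB = 4 × 1.38×10⁻²³ × 290.15 × 8.55×10⁵ × 4.09×10² = 5.60×10⁻¹² V²
V_n = √(5.60×10⁻¹²) = 2.37×10⁻⁶ V = 2.37 µV

2.37 µV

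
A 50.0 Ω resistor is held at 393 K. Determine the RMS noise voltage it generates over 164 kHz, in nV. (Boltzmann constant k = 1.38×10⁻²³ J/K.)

V_n = √(4kTRB)
4kTRB = 4 × 1.38×10⁻²³ × 393 × 5.00×10¹ × 1.64×10⁵ = 1.78×10⁻¹³ V²
V_n = √(1.78×10⁻¹³) = 4.22×10⁻⁷ V = 422 nV

422 nV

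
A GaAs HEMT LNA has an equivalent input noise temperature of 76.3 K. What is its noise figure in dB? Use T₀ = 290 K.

F = 1 + T_e/T₀ = 1 + 76.3/290 = 1.2631
NF = 10 log₁₀(1.2631) = 1.01 dB

1.01 dB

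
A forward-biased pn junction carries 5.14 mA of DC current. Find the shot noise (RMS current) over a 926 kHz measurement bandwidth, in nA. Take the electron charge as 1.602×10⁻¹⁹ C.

39.1 nA

I_n = √(2qI·B)
2qI·B = 2 × 1.602×10⁻¹⁹ × 5.14×10⁻³ × 9.26×10⁵ = 1.52×10⁻¹⁵ A²
I_n = √(1.52×10⁻¹⁵) = 3.91×10⁻⁸ A = 39.1 nA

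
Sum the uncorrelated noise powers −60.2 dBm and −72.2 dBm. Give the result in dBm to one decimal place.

−59.9 dBm

Convert to linear, add, convert back:
P₁ = 9.55×10⁻¹⁰ W, P₂ = 6.03×10⁻¹¹ W
P_tot = 1.02×10⁻⁹ W → 10 log₁₀(P_tot / 10⁻³) = −59.9 dBm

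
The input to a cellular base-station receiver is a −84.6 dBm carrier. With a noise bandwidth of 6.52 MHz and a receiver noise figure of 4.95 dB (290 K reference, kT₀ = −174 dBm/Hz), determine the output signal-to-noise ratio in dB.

Noise floor: N = −174 + 10 log₁₀(B) + NF
10 log₁₀(6.52×10⁶) = 68.14 dB
N = −174 + 68.14 + 4.95 = −100.91 dBm
SNR = P_sig − N = −84.6 − (−100.91) = 16.31 dB → 16.3 dB

16.3 dB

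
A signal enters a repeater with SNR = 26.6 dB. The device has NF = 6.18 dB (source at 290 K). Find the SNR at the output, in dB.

20.42 dB

By definition F = SNR_in/SNR_out, so in dB: SNR_out = SNR_in − NF
SNR_out = 26.6 − 6.18 = 20.42 dB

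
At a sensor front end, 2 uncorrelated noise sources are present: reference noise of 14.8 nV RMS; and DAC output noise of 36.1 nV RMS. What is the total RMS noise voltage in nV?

Uncorrelated sources add in power (mean-square): V_tot = √(ΣV_i²)
V_tot = √[(1.48×10⁻⁸)² + (3.61×10⁻⁸)²] = 3.90×10⁻⁸ V = 39.0 nV

39.0 nV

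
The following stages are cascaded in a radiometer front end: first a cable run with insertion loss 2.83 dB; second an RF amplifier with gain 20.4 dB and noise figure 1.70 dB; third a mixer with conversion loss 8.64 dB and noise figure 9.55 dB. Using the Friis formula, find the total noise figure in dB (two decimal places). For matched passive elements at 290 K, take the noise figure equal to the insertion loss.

Convert to linear (a loss of L dB is a gain of −L dB): F_i = 10^(NF_i/10), G_i = 10^(G_i,dB/10)
  Stage 1: F_1 = 10^(2.83/10) = 1.919, G_1 = 10^(−2.83/10) = 0.5212
  Stage 2: F_2 = 10^(1.70/10) = 1.479, G_2 = 10^(20.4/10) = 109.6
  Stage 3: F_3 = 10^(9.55/10) = 9.016, G_3 = 10^(−8.64/10) = 0.1368
Friis cascade:
  F = 1.919 + (1.479 − 1)/0.5212 + (9.016 − 1)/57.15 = 2.978
NF = 10 log₁₀(2.978) = 4.74 dB

4.74 dB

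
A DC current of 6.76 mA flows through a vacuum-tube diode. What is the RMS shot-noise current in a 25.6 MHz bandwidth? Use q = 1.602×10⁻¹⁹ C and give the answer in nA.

I_n = √(2qI·B)
2qI·B = 2 × 1.602×10⁻¹⁹ × 6.76×10⁻³ × 2.56×10⁷ = 5.54×10⁻¹⁴ A²
I_n = √(5.54×10⁻¹⁴) = 2.35×10⁻⁷ A = 235 nA

235 nA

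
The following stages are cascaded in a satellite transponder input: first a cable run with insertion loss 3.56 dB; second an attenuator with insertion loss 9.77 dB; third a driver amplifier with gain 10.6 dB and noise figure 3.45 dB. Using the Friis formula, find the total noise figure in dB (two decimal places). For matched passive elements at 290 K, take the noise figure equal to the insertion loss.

16.78 dB

Convert to linear (a loss of L dB is a gain of −L dB): F_i = 10^(NF_i/10), G_i = 10^(G_i,dB/10)
  Stage 1: F_1 = 10^(3.56/10) = 2.270, G_1 = 10^(−3.56/10) = 0.4406
  Stage 2: F_2 = 10^(9.77/10) = 9.484, G_2 = 10^(−9.77/10) = 0.1054
  Stage 3: F_3 = 10^(3.45/10) = 2.213, G_3 = 10^(10.6/10) = 11.48
Friis cascade:
  F = 2.270 + (9.484 − 1)/0.4406 + (2.213 − 1)/0.04645 = 47.64
NF = 10 log₁₀(47.64) = 16.78 dB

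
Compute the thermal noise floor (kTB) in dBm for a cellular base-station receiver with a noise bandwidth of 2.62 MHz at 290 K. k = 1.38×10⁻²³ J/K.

P_n = kTB = 1.38×10⁻²³ × 290 × 2.62×10⁶ = 1.05×10⁻¹⁴ W
In dBm: 10 log₁₀(1.05×10⁻¹⁴ / 10⁻³) = −109.8 dBm

−109.8 dBm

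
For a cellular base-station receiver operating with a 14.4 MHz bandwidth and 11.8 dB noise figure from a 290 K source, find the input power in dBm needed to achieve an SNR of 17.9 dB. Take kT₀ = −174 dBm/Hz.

Sensitivity = −174 + 10 log₁₀(B) + NF + SNR_min
= −174 + 71.58 + 11.8 + 17.9
= −72.72 dBm → −72.7 dBm

−72.7 dBm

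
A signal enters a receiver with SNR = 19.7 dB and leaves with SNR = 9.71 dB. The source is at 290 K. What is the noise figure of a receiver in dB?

NF (dB) = SNR_in(dB) − SNR_out(dB) when the source is at T₀
NF = 19.7 − 9.71 = 9.99 dB

9.99 dB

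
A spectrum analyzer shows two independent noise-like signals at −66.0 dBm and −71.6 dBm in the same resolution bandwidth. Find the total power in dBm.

−64.9 dBm

Convert to linear, add, convert back:
P₁ = 2.51×10⁻¹⁰ W, P₂ = 6.92×10⁻¹¹ W
P_tot = 3.20×10⁻¹⁰ W → 10 log₁₀(P_tot / 10⁻³) = −64.9 dBm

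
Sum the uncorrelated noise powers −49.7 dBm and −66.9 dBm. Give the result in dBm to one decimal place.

Convert to linear, add, convert back:
P₁ = 1.07×10⁻⁸ W, P₂ = 2.04×10⁻¹⁰ W
P_tot = 1.09×10⁻⁸ W → 10 log₁₀(P_tot / 10⁻³) = −49.6 dBm

−49.6 dBm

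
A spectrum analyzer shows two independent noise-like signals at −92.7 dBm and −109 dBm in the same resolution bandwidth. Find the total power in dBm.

Convert to linear, add, convert back:
P₁ = 5.37×10⁻¹³ W, P₂ = 1.26×10⁻¹⁴ W
P_tot = 5.50×10⁻¹³ W → 10 log₁₀(P_tot / 10⁻³) = −92.6 dBm

−92.6 dBm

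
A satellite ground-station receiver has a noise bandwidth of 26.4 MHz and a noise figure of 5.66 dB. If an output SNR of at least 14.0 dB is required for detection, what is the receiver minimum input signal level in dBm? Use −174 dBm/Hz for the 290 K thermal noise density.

Sensitivity = −174 + 10 log₁₀(B) + NF + SNR_min
= −174 + 74.22 + 5.66 + 14.0
= −80.12 dBm → −80.1 dBm

−80.1 dBm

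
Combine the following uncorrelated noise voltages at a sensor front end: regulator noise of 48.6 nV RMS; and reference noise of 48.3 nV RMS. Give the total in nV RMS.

Uncorrelated sources add in power (mean-square): V_tot = √(ΣV_i²)
V_tot = √[(4.86×10⁻⁸)² + (4.83×10⁻⁸)²] = 6.85×10⁻⁸ V = 68.5 nV

68.5 nV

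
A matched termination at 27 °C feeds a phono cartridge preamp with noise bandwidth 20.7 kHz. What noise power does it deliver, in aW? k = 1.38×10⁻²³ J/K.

85.7 aW

T = 27 °C + 273.15 = 300.15 K
P_n = kTB = 1.38×10⁻²³ × 300.15 × 2.07×10⁴ = 8.57×10⁻¹⁷ W = 85.7 aW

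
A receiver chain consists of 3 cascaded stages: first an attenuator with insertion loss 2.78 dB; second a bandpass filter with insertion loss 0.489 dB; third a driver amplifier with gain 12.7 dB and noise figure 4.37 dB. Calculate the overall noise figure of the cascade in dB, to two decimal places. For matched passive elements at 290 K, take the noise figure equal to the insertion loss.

Convert to linear (a loss of L dB is a gain of −L dB): F_i = 10^(NF_i/10), G_i = 10^(G_i,dB/10)
  Stage 1: F_1 = 10^(2.78/10) = 1.897, G_1 = 10^(−2.78/10) = 0.5272
  Stage 2: F_2 = 10^(0.489/10) = 1.119, G_2 = 10^(−0.489/10) = 0.8935
  Stage 3: F_3 = 10^(4.37/10) = 2.735, G_3 = 10^(12.7/10) = 18.62
Friis cascade:
  F = 1.897 + (1.119 − 1)/0.5272 + (2.735 − 1)/0.4711 = 5.806
NF = 10 log₁₀(5.806) = 7.64 dB

7.64 dB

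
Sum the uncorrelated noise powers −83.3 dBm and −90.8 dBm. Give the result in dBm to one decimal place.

Convert to linear, add, convert back:
P₁ = 4.68×10⁻¹² W, P₂ = 8.32×10⁻¹³ W
P_tot = 5.51×10⁻¹² W → 10 log₁₀(P_tot / 10⁻³) = −82.6 dBm

−82.6 dBm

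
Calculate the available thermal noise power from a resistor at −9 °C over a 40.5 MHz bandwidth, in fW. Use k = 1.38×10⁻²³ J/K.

T = −9 °C + 273.15 = 264.15 K
P_n = kTB = 1.38×10⁻²³ × 264.15 × 4.05×10⁷ = 1.48×10⁻¹³ W = 148 fW

148 fW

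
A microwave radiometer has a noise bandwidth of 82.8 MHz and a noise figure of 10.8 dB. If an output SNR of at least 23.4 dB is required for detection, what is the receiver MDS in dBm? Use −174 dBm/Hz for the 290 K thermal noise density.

Sensitivity = −174 + 10 log₁₀(B) + NF + SNR_min
= −174 + 79.18 + 10.8 + 23.4
= −60.62 dBm → −60.6 dBm

−60.6 dBm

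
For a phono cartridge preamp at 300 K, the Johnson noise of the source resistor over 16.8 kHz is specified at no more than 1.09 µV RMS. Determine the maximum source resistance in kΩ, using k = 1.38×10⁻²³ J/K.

4.27 kΩ

Johnson–Nyquist: V_n = √(4kTRB) ⇒ R = V_n² / (4kTB)
4kTB = 4 × 1.38×10⁻²³ × 300 × 1.68×10⁴ = 2.78×10⁻¹⁶
R = (1.09×10⁻⁶)² / 2.78×10⁻¹⁶ = 4.27×10³ Ω = 4.27 kΩ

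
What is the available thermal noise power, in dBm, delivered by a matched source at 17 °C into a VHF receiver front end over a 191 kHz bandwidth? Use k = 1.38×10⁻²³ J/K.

−121.2 dBm

T = 17 °C + 273.15 = 290.15 K
P_n = kTB = 1.38×10⁻²³ × 290.15 × 1.91×10⁵ = 7.65×10⁻¹⁶ W
In dBm: 10 log₁₀(7.65×10⁻¹⁶ / 10⁻³) = −121.2 dBm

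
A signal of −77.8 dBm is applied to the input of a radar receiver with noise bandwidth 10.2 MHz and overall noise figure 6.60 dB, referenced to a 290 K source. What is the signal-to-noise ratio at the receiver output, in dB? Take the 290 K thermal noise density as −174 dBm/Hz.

19.5 dB

Noise floor: N = −174 + 10 log₁₀(B) + NF
10 log₁₀(1.02×10⁷) = 70.09 dB
N = −174 + 70.09 + 6.60 = −97.31 dBm
SNR = P_sig − N = −77.8 − (−97.31) = 19.51 dB → 19.5 dB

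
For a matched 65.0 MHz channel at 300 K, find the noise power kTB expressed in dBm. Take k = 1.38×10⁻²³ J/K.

P_n = kTB = 1.38×10⁻²³ × 300 × 6.50×10⁷ = 2.69×10⁻¹³ W
In dBm: 10 log₁₀(2.69×10⁻¹³ / 10⁻³) = −95.7 dBm

−95.7 dBm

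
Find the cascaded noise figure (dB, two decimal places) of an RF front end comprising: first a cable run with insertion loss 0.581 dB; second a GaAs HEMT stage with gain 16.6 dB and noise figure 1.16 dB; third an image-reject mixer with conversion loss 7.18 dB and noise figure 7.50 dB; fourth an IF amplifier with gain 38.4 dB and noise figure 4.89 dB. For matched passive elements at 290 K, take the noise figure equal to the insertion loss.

2.74 dB

Convert to linear (a loss of L dB is a gain of −L dB): F_i = 10^(NF_i/10), G_i = 10^(G_i,dB/10)
  Stage 1: F_1 = 10^(0.581/10) = 1.143, G_1 = 10^(−0.581/10) = 0.8748
  Stage 2: F_2 = 10^(1.16/10) = 1.306, G_2 = 10^(16.6/10) = 45.71
  Stage 3: F_3 = 10^(7.50/10) = 5.623, G_3 = 10^(−7.18/10) = 0.1914
  Stage 4: F_4 = 10^(4.89/10) = 3.083, G_4 = 10^(38.4/10) = 6918
Friis cascade:
  F = 1.143 + (1.306 − 1)/0.8748 + (5.623 − 1)/39.99 + (3.083 − 1)/7.654 = 1.881
NF = 10 log₁₀(1.881) = 2.74 dB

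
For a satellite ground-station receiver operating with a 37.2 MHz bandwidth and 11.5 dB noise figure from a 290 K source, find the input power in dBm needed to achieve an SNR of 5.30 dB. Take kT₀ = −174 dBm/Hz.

Sensitivity = −174 + 10 log₁₀(B) + NF + SNR_min
= −174 + 75.71 + 11.5 + 5.30
= −81.49 dBm → −81.5 dBm

−81.5 dBm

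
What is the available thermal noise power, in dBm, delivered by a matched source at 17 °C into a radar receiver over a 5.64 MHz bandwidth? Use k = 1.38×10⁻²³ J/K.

−106.5 dBm

T = 17 °C + 273.15 = 290.15 K
P_n = kTB = 1.38×10⁻²³ × 290.15 × 5.64×10⁶ = 2.26×10⁻¹⁴ W
In dBm: 10 log₁₀(2.26×10⁻¹⁴ / 10⁻³) = −106.5 dBm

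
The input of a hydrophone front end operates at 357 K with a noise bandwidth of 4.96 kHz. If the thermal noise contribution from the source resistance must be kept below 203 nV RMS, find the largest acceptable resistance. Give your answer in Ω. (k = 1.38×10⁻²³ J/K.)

422 Ω

Johnson–Nyquist: V_n = √(4kTRB) ⇒ R = V_n² / (4kTB)
4kTB = 4 × 1.38×10⁻²³ × 357 × 4.96×10³ = 9.77×10⁻¹⁷
R = (2.03×10⁻⁷)² / 9.77×10⁻¹⁷ = 4.22×10² Ω = 422 Ω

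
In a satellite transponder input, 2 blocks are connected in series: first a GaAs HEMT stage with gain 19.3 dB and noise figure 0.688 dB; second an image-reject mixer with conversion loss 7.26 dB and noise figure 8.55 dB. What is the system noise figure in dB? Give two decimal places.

Convert to linear (a loss of L dB is a gain of −L dB): F_i = 10^(NF_i/10), G_i = 10^(G_i,dB/10)
  Stage 1: F_1 = 10^(0.688/10) = 1.172, G_1 = 10^(19.3/10) = 85.11
  Stage 2: F_2 = 10^(8.55/10) = 7.161, G_2 = 10^(−7.26/10) = 0.1879
Friis cascade:
  F = 1.172 + (7.161 − 1)/85.11 = 1.244
NF = 10 log₁₀(1.244) = 0.95 dB

0.95 dB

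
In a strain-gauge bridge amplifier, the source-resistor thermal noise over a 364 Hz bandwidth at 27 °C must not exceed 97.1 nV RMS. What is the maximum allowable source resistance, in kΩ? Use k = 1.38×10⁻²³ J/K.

1.56 kΩ

T = 27 °C + 273.15 = 300.15 K
Johnson–Nyquist: V_n = √(4kTRB) ⇒ R = V_n² / (4kTB)
4kTB = 4 × 1.38×10⁻²³ × 300.15 × 3.64×10² = 6.03×10⁻¹⁸
R = (9.71×10⁻⁸)² / 6.03×10⁻¹⁸ = 1.56×10³ Ω = 1.56 kΩ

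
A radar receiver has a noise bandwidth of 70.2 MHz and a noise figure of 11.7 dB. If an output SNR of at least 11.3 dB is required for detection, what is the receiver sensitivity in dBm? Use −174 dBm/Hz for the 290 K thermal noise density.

−72.5 dBm

Sensitivity = −174 + 10 log₁₀(B) + NF + SNR_min
= −174 + 78.46 + 11.7 + 11.3
= −72.54 dBm → −72.5 dBm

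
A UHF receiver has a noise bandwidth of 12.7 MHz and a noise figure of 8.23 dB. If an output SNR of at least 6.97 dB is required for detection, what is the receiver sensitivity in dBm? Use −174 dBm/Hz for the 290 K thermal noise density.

Sensitivity = −174 + 10 log₁₀(B) + NF + SNR_min
= −174 + 71.04 + 8.23 + 6.97
= −87.76 dBm → −87.8 dBm

−87.8 dBm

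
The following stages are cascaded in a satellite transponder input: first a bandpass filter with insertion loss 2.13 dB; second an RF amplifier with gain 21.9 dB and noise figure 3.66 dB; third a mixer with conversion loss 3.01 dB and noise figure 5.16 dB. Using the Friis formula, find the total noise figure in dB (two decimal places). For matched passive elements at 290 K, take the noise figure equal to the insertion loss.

5.82 dB

Convert to linear (a loss of L dB is a gain of −L dB): F_i = 10^(NF_i/10), G_i = 10^(G_i,dB/10)
  Stage 1: F_1 = 10^(2.13/10) = 1.633, G_1 = 10^(−2.13/10) = 0.6124
  Stage 2: F_2 = 10^(3.66/10) = 2.323, G_2 = 10^(21.9/10) = 154.9
  Stage 3: F_3 = 10^(5.16/10) = 3.281, G_3 = 10^(−3.01/10) = 0.5000
Friis cascade:
  F = 1.633 + (2.323 − 1)/0.6124 + (3.281 − 1)/94.84 = 3.817
NF = 10 log₁₀(3.817) = 5.82 dB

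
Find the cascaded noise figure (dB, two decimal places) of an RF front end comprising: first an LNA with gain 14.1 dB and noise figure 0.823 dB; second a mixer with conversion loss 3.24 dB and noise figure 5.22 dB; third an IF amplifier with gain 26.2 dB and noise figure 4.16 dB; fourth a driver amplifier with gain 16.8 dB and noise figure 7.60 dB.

1.56 dB

Convert to linear (a loss of L dB is a gain of −L dB): F_i = 10^(NF_i/10), G_i = 10^(G_i,dB/10)
  Stage 1: F_1 = 10^(0.823/10) = 1.209, G_1 = 10^(14.1/10) = 25.70
  Stage 2: F_2 = 10^(5.22/10) = 3.327, G_2 = 10^(−3.24/10) = 0.4742
  Stage 3: F_3 = 10^(4.16/10) = 2.606, G_3 = 10^(26.2/10) = 416.9
  Stage 4: F_4 = 10^(7.60/10) = 5.754, G_4 = 10^(16.8/10) = 47.86
Friis cascade:
  F = 1.209 + (3.327 − 1)/25.70 + (2.606 − 1)/12.19 + (5.754 − 1)/5082 = 1.432
NF = 10 log₁₀(1.432) = 1.56 dB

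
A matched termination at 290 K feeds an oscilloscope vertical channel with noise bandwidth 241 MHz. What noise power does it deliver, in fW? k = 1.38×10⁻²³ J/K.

964 fW

P_n = kTB = 1.38×10⁻²³ × 290 × 2.41×10⁸ = 9.64×10⁻¹³ W = 964 fW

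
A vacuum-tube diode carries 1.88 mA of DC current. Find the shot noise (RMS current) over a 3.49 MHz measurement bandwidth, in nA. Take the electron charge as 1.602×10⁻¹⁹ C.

45.8 nA

I_n = √(2qI·B)
2qI·B = 2 × 1.602×10⁻¹⁹ × 1.88×10⁻³ × 3.49×10⁶ = 2.10×10⁻¹⁵ A²
I_n = √(2.10×10⁻¹⁵) = 4.58×10⁻⁸ A = 45.8 nA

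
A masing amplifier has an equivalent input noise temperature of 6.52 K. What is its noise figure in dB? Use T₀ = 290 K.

F = 1 + T_e/T₀ = 1 + 6.52/290 = 1.02248
NF = 10 log₁₀(1.02248) = 0.097 dB

0.097 dB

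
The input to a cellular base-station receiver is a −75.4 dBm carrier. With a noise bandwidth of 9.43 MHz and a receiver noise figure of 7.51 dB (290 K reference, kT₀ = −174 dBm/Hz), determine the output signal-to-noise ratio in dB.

Noise floor: N = −174 + 10 log₁₀(B) + NF
10 log₁₀(9.43×10⁶) = 69.75 dB
N = −174 + 69.75 + 7.51 = −96.74 dBm
SNR = P_sig − N = −75.4 − (−96.74) = 21.34 dB → 21.3 dB

21.3 dB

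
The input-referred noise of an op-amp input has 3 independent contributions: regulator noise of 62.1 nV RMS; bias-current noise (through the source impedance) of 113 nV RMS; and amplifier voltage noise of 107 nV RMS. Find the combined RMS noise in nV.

168 nV

Uncorrelated sources add in power (mean-square): V_tot = √(ΣV_i²)
V_tot = √[(6.21×10⁻⁸)² + (1.13×10⁻⁷)² + (1.07×10⁻⁷)²] = 1.68×10⁻⁷ V = 168 nV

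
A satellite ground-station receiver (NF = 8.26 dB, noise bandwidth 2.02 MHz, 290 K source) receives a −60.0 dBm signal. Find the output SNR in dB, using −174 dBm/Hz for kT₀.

Noise floor: N = −174 + 10 log₁₀(B) + NF
10 log₁₀(2.02×10⁶) = 63.05 dB
N = −174 + 63.05 + 8.26 = −102.69 dBm
SNR = P_sig − N = −60.0 − (−102.69) = 42.69 dB → 42.7 dB

42.7 dB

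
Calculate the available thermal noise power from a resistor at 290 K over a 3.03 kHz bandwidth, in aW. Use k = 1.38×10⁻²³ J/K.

P_n = kTB = 1.38×10⁻²³ × 290 × 3.03×10³ = 1.21×10⁻¹⁷ W = 12.1 aW

12.1 aW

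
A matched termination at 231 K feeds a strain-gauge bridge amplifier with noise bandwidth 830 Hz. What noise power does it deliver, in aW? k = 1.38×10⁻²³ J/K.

P_n = kTB = 1.38×10⁻²³ × 231 × 8.30×10² = 2.65×10⁻¹⁸ W = 2.65 aW

2.65 aW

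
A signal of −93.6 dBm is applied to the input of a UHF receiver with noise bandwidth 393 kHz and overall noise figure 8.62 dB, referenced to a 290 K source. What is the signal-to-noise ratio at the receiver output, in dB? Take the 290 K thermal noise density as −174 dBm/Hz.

Noise floor: N = −174 + 10 log₁₀(B) + NF
10 log₁₀(3.93×10⁵) = 55.94 dB
N = −174 + 55.94 + 8.62 = −109.44 dBm
SNR = P_sig − N = −93.6 − (−109.44) = 15.84 dB → 15.8 dB

15.8 dB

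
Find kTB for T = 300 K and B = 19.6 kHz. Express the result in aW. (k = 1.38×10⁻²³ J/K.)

P_n = kTB = 1.38×10⁻²³ × 300 × 1.96×10⁴ = 8.11×10⁻¹⁷ W = 81.1 aW

81.1 aW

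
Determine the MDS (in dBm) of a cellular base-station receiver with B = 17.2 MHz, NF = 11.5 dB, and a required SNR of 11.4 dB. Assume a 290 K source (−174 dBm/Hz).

Sensitivity = −174 + 10 log₁₀(B) + NF + SNR_min
= −174 + 72.36 + 11.5 + 11.4
= −78.74 dBm → −78.7 dBm

−78.7 dBm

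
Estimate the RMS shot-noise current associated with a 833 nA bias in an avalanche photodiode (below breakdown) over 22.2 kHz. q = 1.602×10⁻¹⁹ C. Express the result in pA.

I_n = √(2qI·B)
2qI·B = 2 × 1.602×10⁻¹⁹ × 8.33×10⁻⁷ × 2.22×10⁴ = 5.93×10⁻²¹ A²
I_n = √(5.93×10⁻²¹) = 7.70×10⁻¹¹ A = 77.0 pA

77.0 pA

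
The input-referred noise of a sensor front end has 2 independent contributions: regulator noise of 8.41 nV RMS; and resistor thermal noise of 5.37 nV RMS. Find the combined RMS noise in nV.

Uncorrelated sources add in power (mean-square): V_tot = √(ΣV_i²)
V_tot = √[(8.41×10⁻⁹)² + (5.37×10⁻⁹)²] = 9.98×10⁻⁹ V = 9.98 nV

9.98 nV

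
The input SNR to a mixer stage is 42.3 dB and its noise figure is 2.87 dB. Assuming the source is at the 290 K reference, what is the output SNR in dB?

39.43 dB

By definition F = SNR_in/SNR_out, so in dB: SNR_out = SNR_in − NF
SNR_out = 42.3 − 2.87 = 39.43 dB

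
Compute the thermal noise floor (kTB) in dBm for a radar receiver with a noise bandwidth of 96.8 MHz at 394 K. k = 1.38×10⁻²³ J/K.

−92.8 dBm

P_n = kTB = 1.38×10⁻²³ × 394 × 9.68×10⁷ = 5.26×10⁻¹³ W
In dBm: 10 log₁₀(5.26×10⁻¹³ / 10⁻³) = −92.8 dBm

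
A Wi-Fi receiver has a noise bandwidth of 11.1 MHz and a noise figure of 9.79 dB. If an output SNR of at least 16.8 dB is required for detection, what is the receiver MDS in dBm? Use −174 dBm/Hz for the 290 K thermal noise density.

Sensitivity = −174 + 10 log₁₀(B) + NF + SNR_min
= −174 + 70.45 + 9.79 + 16.8
= −76.96 dBm → −77.0 dBm

−77.0 dBm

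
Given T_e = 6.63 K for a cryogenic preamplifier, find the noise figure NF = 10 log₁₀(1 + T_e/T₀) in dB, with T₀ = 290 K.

0.098 dB

F = 1 + T_e/T₀ = 1 + 6.63/290 = 1.02286
NF = 10 log₁₀(1.02286) = 0.098 dB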